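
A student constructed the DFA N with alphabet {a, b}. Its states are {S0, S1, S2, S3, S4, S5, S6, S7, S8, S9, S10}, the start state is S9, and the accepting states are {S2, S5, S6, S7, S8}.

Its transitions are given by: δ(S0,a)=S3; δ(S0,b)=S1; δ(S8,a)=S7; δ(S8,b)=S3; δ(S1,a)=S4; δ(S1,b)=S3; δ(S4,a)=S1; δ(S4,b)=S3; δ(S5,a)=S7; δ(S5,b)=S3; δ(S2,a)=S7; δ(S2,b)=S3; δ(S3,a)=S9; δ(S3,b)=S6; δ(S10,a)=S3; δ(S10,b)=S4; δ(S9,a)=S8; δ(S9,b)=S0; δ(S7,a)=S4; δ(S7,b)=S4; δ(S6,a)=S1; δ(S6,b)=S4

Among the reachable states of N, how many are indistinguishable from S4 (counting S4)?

First remove the unreachable states {S2,S5,S10}; 8 states remain.
Initial partition by acceptance: {S6,S7,S8} | {S0,S1,S3,S4,S9}.
On input a, block {S6,S7,S8} splits into {S6,S7} and {S8}.
On input a, block {S0,S1,S3,S4,S9} splits into {S0,S1,S3,S4} and {S9}.
Refine {S0,S1,S3,S4} on symbol a: members go to different blocks, giving {S0,S1,S4} and {S3}.
On input a, block {S0,S1,S4} splits into {S1,S4} and {S0}.
Stable partition: {S6,S7} | {S1,S4} | {S8} | {S9} | {S3} | {S0} — 6 equivalence classes.
The equivalence class containing S4 is {S1,S4}, of size 2.

2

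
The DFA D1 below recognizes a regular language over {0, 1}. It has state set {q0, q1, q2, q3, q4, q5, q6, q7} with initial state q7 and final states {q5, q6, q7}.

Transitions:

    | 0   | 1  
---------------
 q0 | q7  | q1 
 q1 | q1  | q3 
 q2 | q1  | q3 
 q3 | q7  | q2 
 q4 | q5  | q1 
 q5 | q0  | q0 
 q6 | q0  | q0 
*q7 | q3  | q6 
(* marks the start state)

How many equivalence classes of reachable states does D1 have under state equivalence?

States {q4,q5} cannot be reached from the start state, so discard them.
Initial partition by acceptance: {q6,q7} | {q0,q1,q2,q3}.
Split {q6,q7} by δ(·,1) → {q6} and {q7}.
Refine {q0,q1,q2,q3} on symbol 0: members go to different blocks, giving {q0,q3} and {q1,q2}.
The partition is now stable with 4 blocks: {q6} | {q0,q3} | {q7} | {q1,q2}.

4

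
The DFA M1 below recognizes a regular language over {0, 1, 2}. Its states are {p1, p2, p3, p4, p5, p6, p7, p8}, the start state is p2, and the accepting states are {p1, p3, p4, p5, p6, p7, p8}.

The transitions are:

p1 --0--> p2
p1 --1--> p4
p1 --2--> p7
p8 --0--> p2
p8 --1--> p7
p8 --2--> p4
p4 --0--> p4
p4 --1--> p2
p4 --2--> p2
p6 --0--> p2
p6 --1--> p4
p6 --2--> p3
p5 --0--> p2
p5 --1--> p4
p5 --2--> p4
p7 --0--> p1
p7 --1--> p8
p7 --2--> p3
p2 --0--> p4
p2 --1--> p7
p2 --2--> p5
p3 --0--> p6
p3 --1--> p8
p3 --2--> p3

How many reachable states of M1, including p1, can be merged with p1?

2

Every state is reachable, so we keep all 8.
Start with accepting vs non-accepting: {p1,p3,p4,p5,p6,p7,p8} | {p2}.
On input 0, block {p1,p3,p4,p5,p6,p7,p8} splits into {p1,p5,p6,p8} and {p3,p4,p7}.
On input 0, block {p3,p4,p7} splits into {p3,p7} and {p4}.
Split {p1,p5,p6,p8} by δ(·,1) → {p1,p5,p6} and {p8}.
Split {p1,p5,p6} by δ(·,2) → {p1,p6} and {p5}.
The partition is now stable with 6 blocks: {p1,p6} | {p2} | {p3,p7} | {p4} | {p8} | {p5}.
State p1 belongs to the block {p1,p6}, which has 2 states.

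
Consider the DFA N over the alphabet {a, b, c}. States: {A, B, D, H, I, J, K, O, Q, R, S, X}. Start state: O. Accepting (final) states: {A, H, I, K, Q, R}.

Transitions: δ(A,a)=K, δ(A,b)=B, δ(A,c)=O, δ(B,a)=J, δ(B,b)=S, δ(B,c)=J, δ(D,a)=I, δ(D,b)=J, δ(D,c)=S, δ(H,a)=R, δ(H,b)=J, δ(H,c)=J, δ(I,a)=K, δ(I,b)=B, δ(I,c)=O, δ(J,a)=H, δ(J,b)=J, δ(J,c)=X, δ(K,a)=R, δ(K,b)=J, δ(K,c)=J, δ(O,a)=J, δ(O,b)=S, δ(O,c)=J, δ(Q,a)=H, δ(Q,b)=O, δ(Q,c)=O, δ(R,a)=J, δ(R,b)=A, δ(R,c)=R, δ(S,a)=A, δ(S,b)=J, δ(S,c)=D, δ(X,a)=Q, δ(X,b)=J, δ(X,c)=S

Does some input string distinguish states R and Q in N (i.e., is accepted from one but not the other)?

Every state is reachable, so we keep all 12.
P0 = {A,H,I,K,Q,R} | {B,D,J,O,S,X}.
Split {A,H,I,K,Q,R} by δ(·,a) → {A,H,I,K,Q} and {R}.
Split {A,H,I,K,Q} by δ(·,a) → {A,I,Q} and {H,K}.
Split {B,D,J,O,S,X} by δ(·,a) → {D,S,X} and {B,O} and {J}.
The partition is now stable with 6 blocks: {A,I,Q} | {D,S,X} | {R} | {H,K} | {B,O} | {J}.
R and Q end up in different blocks, so they are distinguishable. For instance, the string 'a' is accepted from only Q.

Yes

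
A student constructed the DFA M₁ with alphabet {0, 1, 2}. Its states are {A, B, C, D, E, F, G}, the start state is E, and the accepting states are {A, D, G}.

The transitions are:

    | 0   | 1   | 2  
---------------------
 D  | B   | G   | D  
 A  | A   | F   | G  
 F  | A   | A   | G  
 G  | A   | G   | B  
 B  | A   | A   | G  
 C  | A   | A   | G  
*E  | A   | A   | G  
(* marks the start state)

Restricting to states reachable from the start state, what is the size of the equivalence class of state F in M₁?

3

States {C,D} cannot be reached from the start state, so discard them.
Start with accepting vs non-accepting: {A,G} | {B,E,F}.
Refine {A,G} on symbol 1: members go to different blocks, giving {A} and {G}.
The partition is now stable with 3 blocks: {A} | {B,E,F} | {G}.
The equivalence class containing F is {B,E,F}, of size 3.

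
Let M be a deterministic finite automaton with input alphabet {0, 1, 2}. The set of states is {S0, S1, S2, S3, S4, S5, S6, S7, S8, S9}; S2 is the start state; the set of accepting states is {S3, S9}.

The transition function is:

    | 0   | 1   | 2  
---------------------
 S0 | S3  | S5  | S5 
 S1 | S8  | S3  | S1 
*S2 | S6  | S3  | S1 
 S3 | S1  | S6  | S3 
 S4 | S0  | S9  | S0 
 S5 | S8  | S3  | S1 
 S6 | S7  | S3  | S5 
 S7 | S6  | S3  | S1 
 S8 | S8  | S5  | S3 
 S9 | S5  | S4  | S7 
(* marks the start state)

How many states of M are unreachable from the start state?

No path from S2 leads to S0, S4, S9; the other 7 states are all reachable.

3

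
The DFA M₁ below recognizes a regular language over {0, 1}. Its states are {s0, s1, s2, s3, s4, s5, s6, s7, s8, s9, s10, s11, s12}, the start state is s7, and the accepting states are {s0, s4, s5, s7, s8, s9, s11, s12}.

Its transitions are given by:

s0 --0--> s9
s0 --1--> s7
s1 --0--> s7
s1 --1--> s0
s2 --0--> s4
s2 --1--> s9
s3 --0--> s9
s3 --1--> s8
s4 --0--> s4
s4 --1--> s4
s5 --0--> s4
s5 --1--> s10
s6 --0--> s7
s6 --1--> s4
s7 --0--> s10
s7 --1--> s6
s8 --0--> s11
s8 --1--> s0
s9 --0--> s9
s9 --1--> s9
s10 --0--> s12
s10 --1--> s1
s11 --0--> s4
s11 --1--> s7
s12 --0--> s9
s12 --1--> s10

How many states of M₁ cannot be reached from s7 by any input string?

BFS from s7 reaches {s0, s1, s4, s6, s7, s9, s10, s12}; the 5 state(s) s2, s3, s5, s8, s11 are never visited.

5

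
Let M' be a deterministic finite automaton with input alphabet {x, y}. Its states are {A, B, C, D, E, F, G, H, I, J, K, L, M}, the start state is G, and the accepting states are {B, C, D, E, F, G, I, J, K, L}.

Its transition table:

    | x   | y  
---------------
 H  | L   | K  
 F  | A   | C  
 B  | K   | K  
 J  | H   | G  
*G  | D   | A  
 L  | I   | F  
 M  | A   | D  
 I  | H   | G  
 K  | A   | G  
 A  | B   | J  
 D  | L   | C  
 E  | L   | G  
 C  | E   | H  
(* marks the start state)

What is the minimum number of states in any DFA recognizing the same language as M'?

5

First remove the unreachable states {M}; 12 states remain.
Start with accepting vs non-accepting: {B,C,D,E,F,G,I,J,K,L} | {A,H}.
Refine {B,C,D,E,F,G,I,J,K,L} on symbol x: members go to different blocks, giving {B,C,D,E,G,L} and {F,I,J,K}.
On input x, block {B,C,D,E,G,L} splits into {C,D,E,G} and {B,L}.
Split {C,D,E,G} by δ(·,x) → {C,G} and {D,E}.
No further refinement is possible. Final partition (5 blocks): {C,G} | {A,H} | {F,I,J,K} | {B,L} | {D,E}.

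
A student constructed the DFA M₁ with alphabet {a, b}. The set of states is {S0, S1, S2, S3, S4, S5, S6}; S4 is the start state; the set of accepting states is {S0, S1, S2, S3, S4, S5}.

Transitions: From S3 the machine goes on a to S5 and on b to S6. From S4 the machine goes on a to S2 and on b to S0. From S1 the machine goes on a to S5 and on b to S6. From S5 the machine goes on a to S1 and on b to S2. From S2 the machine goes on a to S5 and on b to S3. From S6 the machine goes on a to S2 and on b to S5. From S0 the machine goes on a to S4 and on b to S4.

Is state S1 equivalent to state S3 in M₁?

P0 = {S0,S1,S2,S3,S4,S5} | {S6}.
Refine {S0,S1,S2,S3,S4,S5} on symbol b: members go to different blocks, giving {S0,S2,S4,S5} and {S1,S3}.
On input a, block {S0,S2,S4,S5} splits into {S0,S2,S4} and {S5}.
Split {S0,S2,S4} by δ(·,a) → {S0,S4} and {S2}.
Refine {S0,S4} on symbol a: members go to different blocks, giving {S0} and {S4}.
No further refinement is possible. Final partition (6 blocks): {S0} | {S6} | {S1,S3} | {S5} | {S2} | {S4}.
S1 and S3 lie in the same block of the stable partition, so they are equivalent — no string distinguishes them.

Yes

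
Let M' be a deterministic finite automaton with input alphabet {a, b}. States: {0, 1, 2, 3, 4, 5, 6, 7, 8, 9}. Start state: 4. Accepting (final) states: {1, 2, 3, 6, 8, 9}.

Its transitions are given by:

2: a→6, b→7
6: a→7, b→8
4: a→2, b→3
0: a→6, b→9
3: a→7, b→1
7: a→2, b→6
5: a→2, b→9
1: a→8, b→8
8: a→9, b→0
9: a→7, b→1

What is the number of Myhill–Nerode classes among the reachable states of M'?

8

States {5} cannot be reached from the start state, so discard them.
P0 = {1,2,3,6,8,9} | {0,4,7}.
Refine {1,2,3,6,8,9} on symbol a: members go to different blocks, giving {1,2,8} and {3,6,9}.
Split {1,2,8} by δ(·,a) → {2,8} and {1}.
Refine {0,4,7} on symbol a: members go to different blocks, giving {4,7} and {0}.
Refine {2,8} on symbol b: members go to different blocks, giving {2} and {8}.
On input b, block {3,6,9} splits into {3,9} and {6}.
Split {4,7} by δ(·,b) → {4} and {7}.
The partition is now stable with 8 blocks: {2} | {4} | {3,9} | {1} | {0} | {8} | {6} | {7}.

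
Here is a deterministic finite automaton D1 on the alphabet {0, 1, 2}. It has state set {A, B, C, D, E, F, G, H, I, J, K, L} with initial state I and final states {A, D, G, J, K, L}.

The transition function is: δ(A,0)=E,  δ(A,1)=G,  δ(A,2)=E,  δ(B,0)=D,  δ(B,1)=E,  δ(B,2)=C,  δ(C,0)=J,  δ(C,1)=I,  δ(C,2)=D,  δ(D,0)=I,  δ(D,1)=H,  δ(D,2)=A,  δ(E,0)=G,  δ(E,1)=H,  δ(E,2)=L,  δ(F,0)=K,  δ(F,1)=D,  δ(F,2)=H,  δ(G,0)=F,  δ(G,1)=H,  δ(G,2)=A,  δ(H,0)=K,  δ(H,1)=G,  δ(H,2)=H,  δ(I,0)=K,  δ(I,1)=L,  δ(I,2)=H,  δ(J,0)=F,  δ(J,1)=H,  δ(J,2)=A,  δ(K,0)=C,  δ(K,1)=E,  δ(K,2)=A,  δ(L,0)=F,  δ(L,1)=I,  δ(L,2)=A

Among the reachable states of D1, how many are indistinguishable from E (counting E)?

States {B} cannot be reached from the start state, so discard them.
Start with accepting vs non-accepting: {A,D,G,J,K,L} | {C,E,F,H,I}.
Refine {A,D,G,J,K,L} on symbol 1: members go to different blocks, giving {D,G,J,K,L} and {A}.
Split {C,E,F,H,I} by δ(·,1) → {F,H,I} and {C,E}.
Split {D,G,J,K,L} by δ(·,0) → {D,G,J,L} and {K}.
No further refinement is possible. Final partition (5 blocks): {D,G,J,L} | {F,H,I} | {A} | {C,E} | {K}.
State E belongs to the block {C,E}, which has 2 states.

2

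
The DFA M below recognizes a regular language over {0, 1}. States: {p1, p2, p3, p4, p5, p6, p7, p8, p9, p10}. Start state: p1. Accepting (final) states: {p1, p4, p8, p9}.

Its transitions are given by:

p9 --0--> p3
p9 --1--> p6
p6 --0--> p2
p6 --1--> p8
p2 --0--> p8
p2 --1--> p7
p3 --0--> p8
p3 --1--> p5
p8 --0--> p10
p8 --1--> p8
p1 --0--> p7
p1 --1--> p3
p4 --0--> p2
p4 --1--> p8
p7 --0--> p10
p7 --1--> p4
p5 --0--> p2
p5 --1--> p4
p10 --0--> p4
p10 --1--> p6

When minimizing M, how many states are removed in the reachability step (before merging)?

1

No path from p1 leads to p9; the other 9 states are all reachable.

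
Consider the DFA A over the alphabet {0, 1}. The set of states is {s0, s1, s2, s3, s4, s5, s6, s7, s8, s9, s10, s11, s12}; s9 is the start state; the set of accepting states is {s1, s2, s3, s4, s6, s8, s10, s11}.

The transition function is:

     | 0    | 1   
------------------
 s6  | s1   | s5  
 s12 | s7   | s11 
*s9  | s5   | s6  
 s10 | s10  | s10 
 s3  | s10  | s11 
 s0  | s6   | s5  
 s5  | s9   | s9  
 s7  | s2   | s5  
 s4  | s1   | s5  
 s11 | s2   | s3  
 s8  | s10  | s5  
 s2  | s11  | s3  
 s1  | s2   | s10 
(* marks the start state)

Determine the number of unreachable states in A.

5

No path from s9 leads to s0, s4, s7, s8, s12; the other 8 states are all reachable.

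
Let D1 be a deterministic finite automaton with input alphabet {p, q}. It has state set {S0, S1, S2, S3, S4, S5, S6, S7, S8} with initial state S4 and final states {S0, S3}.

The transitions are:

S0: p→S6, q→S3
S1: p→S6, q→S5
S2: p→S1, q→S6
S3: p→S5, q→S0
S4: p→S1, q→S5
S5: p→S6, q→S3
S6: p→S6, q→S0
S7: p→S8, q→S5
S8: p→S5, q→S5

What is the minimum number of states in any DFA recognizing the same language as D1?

Reachable states from the start: {S0,S1,S3,S4,S5,S6}. Unreachable: {S2,S7,S8} — drop them.
Initial partition by acceptance: {S0,S3} | {S1,S4,S5,S6}.
Split {S1,S4,S5,S6} by δ(·,q) → {S1,S4} and {S5,S6}.
Refine {S1,S4} on symbol p: members go to different blocks, giving {S1} and {S4}.
Stable partition: {S0,S3} | {S1} | {S5,S6} | {S4} — 4 equivalence classes.

4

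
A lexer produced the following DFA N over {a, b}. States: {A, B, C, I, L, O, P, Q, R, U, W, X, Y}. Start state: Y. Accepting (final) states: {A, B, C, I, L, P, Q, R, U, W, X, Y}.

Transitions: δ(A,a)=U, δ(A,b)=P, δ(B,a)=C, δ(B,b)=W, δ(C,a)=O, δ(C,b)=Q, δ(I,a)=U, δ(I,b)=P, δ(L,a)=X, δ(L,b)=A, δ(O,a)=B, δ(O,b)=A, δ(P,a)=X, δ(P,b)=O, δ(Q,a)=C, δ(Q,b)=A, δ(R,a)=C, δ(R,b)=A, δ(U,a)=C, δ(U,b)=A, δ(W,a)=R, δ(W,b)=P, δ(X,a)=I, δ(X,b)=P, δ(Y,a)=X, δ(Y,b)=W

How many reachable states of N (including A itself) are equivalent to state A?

Reachable states from the start: {A,B,C,I,O,P,Q,R,U,W,X,Y}. Unreachable: {L} — drop them.
P0 = {A,B,C,I,P,Q,R,U,W,X,Y} | {O}.
Split {A,B,C,I,P,Q,R,U,W,X,Y} by δ(·,a) → {A,B,I,P,Q,R,U,W,X,Y} and {C}.
On input a, block {A,B,I,P,Q,R,U,W,X,Y} splits into {A,I,P,W,X,Y} and {B,Q,R,U}.
On input a, block {A,I,P,W,X,Y} splits into {A,I,W} and {P,X,Y}.
Refine {P,X,Y} on symbol a: members go to different blocks, giving {P,Y} and {X}.
On input b, block {P,Y} splits into {P} and {Y}.
The partition is now stable with 7 blocks: {A,I,W} | {O} | {C} | {B,Q,R,U} | {P} | {X} | {Y}.
The equivalence class containing A is {A,I,W}, of size 3.

3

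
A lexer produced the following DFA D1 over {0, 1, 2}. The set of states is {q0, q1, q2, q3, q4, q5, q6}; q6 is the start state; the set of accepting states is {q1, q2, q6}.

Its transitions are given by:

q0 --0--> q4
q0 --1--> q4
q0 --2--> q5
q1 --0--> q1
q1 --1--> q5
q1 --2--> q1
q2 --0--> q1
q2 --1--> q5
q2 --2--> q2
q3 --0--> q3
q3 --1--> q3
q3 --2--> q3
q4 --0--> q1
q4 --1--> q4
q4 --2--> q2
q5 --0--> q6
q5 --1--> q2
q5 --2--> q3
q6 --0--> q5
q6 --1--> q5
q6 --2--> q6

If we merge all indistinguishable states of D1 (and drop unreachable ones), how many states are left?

4

States {q0,q4} cannot be reached from the start state, so discard them.
Start with accepting vs non-accepting: {q1,q2,q6} | {q3,q5}.
On input 0, block {q1,q2,q6} splits into {q1,q2} and {q6}.
On input 0, block {q3,q5} splits into {q3} and {q5}.
Stable partition: {q1,q2} | {q3} | {q6} | {q5} — 4 equivalence classes.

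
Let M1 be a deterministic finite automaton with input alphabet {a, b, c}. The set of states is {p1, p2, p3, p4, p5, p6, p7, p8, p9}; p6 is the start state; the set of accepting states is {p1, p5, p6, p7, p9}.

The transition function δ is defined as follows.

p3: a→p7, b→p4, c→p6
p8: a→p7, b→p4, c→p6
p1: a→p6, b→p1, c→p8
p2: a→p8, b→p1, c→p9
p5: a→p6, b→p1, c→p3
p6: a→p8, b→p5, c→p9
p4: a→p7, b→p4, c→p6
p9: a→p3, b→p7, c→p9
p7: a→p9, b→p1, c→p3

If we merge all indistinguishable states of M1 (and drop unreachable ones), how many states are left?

States {p2} cannot be reached from the start state, so discard them.
Start with accepting vs non-accepting: {p1,p5,p6,p7,p9} | {p3,p4,p8}.
On input a, block {p1,p5,p6,p7,p9} splits into {p1,p5,p7} and {p6,p9}.
Stable partition: {p1,p5,p7} | {p3,p4,p8} | {p6,p9} — 3 equivalence classes.

3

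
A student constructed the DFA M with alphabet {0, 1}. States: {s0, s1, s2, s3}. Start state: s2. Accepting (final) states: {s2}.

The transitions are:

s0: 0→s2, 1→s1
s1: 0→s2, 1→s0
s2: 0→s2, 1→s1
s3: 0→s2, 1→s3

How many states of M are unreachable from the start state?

No path from s2 leads to s3; the other 3 states are all reachable.

1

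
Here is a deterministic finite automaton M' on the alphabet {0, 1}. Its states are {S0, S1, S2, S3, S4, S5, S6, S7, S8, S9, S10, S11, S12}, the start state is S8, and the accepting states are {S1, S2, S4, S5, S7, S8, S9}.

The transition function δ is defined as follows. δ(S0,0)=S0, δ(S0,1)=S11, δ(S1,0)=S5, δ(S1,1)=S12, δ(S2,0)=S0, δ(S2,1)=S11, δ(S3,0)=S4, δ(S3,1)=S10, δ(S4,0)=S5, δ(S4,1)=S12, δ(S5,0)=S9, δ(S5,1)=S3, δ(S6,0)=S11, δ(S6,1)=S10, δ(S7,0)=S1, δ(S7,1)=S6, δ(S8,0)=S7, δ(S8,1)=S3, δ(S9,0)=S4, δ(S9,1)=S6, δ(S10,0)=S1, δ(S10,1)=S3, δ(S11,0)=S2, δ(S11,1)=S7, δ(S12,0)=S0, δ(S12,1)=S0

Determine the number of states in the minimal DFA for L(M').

Start with accepting vs non-accepting: {S1,S2,S4,S5,S7,S8,S9} | {S0,S3,S6,S10,S11,S12}.
Split {S1,S2,S4,S5,S7,S8,S9} by δ(·,0) → {S1,S4,S5,S7,S8,S9} and {S2}.
Split {S0,S3,S6,S10,S11,S12} by δ(·,0) → {S0,S6,S12} and {S3,S10} and {S11}.
On input 1, block {S1,S4,S5,S7,S8,S9} splits into {S1,S4,S7,S9} and {S5,S8}.
On input 0, block {S1,S4,S7,S9} splits into {S1,S4} and {S7,S9}.
On input 0, block {S0,S6,S12} splits into {S0,S12} and {S6}.
Refine {S0,S12} on symbol 1: members go to different blocks, giving {S0} and {S12}.
Stable partition: {S1,S4} | {S0} | {S2} | {S3,S10} | {S11} | {S5,S8} | {S7,S9} | {S6} | {S12} — 9 equivalence classes.

9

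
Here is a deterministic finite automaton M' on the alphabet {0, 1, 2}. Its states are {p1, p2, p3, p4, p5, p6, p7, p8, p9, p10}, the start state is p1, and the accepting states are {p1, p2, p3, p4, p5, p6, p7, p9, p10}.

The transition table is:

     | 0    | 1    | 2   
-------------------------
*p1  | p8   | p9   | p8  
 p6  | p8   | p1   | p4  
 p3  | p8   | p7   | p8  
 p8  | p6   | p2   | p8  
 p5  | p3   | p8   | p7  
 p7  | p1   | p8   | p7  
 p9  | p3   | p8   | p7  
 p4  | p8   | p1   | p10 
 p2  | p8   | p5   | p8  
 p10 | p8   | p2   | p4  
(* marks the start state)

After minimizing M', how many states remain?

All states are reachable from the start state.
Start with accepting vs non-accepting: {p1,p2,p3,p4,p5,p6,p7,p9,p10} | {p8}.
Refine {p1,p2,p3,p4,p5,p6,p7,p9,p10} on symbol 0: members go to different blocks, giving {p1,p2,p3,p4,p6,p10} and {p5,p7,p9}.
Split {p1,p2,p3,p4,p6,p10} by δ(·,1) → {p1,p2,p3} and {p4,p6,p10}.
Stable partition: {p1,p2,p3} | {p8} | {p5,p7,p9} | {p4,p6,p10} — 4 equivalence classes.

4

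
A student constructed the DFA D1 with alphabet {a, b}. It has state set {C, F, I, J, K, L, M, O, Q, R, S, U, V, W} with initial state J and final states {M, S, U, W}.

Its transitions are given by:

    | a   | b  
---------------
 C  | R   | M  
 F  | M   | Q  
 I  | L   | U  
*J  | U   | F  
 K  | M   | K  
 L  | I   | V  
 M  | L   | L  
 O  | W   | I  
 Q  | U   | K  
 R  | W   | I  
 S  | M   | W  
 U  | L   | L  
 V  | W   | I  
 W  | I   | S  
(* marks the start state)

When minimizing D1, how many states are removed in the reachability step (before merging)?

3

No path from J leads to C, O, R; the other 11 states are all reachable.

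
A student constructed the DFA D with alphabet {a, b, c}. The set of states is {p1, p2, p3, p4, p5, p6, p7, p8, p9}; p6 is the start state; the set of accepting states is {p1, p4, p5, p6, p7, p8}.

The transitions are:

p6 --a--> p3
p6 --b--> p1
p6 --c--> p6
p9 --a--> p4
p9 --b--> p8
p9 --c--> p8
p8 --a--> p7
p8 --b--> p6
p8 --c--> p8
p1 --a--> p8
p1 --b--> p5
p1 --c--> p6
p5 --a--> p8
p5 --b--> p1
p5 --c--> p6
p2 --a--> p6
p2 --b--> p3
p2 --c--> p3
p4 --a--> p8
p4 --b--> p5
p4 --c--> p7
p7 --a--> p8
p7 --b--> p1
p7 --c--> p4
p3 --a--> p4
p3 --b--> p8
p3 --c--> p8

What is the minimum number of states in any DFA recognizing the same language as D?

First remove the unreachable states {p2,p9}; 7 states remain.
P0 = {p1,p4,p5,p6,p7,p8} | {p3}.
On input a, block {p1,p4,p5,p6,p7,p8} splits into {p1,p4,p5,p7,p8} and {p6}.
On input b, block {p1,p4,p5,p7,p8} splits into {p1,p4,p5,p7} and {p8}.
On input c, block {p1,p4,p5,p7} splits into {p1,p5} and {p4,p7}.
Stable partition: {p1,p5} | {p3} | {p6} | {p8} | {p4,p7} — 5 equivalence classes.

5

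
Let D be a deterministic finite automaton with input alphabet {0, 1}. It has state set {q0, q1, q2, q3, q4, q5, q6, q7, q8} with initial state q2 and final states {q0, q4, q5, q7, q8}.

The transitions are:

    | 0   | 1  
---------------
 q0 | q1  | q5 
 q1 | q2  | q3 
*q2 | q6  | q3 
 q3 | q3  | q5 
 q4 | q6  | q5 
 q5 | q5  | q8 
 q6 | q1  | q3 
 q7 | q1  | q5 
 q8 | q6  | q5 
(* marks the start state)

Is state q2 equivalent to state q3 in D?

No

States {q0,q4,q7} cannot be reached from the start state, so discard them.
Initial partition by acceptance: {q5,q8} | {q1,q2,q3,q6}.
Split {q5,q8} by δ(·,0) → {q5} and {q8}.
Refine {q1,q2,q3,q6} on symbol 1: members go to different blocks, giving {q1,q2,q6} and {q3}.
Stable partition: {q5} | {q1,q2,q6} | {q8} | {q3} — 4 equivalence classes.
q2 and q3 end up in different blocks, so they are distinguishable. For instance, the string '1' is accepted from only q3.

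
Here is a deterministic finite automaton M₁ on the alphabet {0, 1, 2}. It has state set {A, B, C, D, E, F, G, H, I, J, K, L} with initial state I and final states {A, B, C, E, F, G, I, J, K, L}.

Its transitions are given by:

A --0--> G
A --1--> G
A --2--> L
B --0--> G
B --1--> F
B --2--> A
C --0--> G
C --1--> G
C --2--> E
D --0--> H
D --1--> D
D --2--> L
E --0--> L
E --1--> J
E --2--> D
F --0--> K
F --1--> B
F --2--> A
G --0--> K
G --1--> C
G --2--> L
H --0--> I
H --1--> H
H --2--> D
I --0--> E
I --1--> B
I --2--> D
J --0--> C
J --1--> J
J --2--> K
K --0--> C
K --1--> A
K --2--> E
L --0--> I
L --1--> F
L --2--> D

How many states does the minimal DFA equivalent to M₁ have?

Every state is reachable, so we keep all 12.
P0 = {A,B,C,E,F,G,I,J,K,L} | {D,H}.
Split {A,B,C,E,F,G,I,J,K,L} by δ(·,2) → {A,B,C,F,G,J,K} and {E,I,L}.
Split {A,B,C,F,G,J,K} by δ(·,2) → {A,C,G,K} and {B,F,J}.
Refine {D,H} on symbol 0: members go to different blocks, giving {D} and {H}.
The partition is now stable with 5 blocks: {A,C,G,K} | {D} | {E,I,L} | {B,F,J} | {H}.

5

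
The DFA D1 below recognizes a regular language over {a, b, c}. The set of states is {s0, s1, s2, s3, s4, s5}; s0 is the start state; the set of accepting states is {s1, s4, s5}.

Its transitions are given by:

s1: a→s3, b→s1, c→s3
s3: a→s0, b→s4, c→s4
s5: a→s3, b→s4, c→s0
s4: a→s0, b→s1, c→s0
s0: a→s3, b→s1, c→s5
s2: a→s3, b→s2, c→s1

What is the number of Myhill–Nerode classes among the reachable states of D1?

States {s2} cannot be reached from the start state, so discard them.
Start with accepting vs non-accepting: {s1,s4,s5} | {s0,s3}.
No further refinement is possible. Final partition (2 blocks): {s1,s4,s5} | {s0,s3}.

2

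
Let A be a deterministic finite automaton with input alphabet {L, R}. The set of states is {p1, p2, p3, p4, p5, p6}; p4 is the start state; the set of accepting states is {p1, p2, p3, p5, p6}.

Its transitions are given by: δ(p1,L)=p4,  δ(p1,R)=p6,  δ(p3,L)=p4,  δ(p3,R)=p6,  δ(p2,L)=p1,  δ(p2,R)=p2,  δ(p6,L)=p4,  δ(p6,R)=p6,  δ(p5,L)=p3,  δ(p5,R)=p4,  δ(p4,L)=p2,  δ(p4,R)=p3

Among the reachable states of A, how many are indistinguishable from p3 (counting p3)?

3

States {p5} cannot be reached from the start state, so discard them.
P0 = {p1,p2,p3,p6} | {p4}.
Refine {p1,p2,p3,p6} on symbol L: members go to different blocks, giving {p1,p3,p6} and {p2}.
The partition is now stable with 3 blocks: {p1,p3,p6} | {p4} | {p2}.
The equivalence class containing p3 is {p1,p3,p6}, of size 3.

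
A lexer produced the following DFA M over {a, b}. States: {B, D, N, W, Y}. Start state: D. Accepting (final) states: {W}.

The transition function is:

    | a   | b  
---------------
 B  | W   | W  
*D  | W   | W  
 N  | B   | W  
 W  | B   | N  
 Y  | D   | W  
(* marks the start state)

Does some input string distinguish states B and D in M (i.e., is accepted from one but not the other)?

No

Reachable states from the start: {B,D,N,W}. Unreachable: {Y} — drop them.
P0 = {W} | {B,D,N}.
Refine {B,D,N} on symbol a: members go to different blocks, giving {B,D} and {N}.
No further refinement is possible. Final partition (3 blocks): {W} | {B,D} | {N}.
B and D lie in the same block of the stable partition, so they are equivalent — no string distinguishes them.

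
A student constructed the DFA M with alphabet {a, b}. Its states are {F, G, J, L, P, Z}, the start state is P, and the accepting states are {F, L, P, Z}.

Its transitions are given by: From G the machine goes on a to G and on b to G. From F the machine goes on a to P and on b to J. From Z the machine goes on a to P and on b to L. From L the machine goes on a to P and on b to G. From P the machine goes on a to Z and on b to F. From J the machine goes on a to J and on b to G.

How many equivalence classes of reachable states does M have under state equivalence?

Initial partition by acceptance: {F,L,P,Z} | {G,J}.
Refine {F,L,P,Z} on symbol b: members go to different blocks, giving {F,L} and {P,Z}.
Stable partition: {F,L} | {G,J} | {P,Z} — 3 equivalence classes.

3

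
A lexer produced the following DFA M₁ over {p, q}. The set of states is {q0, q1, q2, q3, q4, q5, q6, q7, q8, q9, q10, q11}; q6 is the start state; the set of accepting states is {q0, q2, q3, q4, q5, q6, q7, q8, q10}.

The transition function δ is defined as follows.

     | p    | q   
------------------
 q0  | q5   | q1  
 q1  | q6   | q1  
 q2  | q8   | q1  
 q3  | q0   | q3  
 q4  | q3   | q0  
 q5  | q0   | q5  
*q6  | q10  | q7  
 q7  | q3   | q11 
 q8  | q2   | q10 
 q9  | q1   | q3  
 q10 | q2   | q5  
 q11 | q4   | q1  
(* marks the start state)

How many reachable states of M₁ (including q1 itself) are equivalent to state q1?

2

States {q9} cannot be reached from the start state, so discard them.
Initial partition by acceptance: {q0,q2,q3,q4,q5,q6,q7,q8,q10} | {q1,q11}.
Split {q0,q2,q3,q4,q5,q6,q7,q8,q10} by δ(·,q) → {q3,q4,q5,q6,q8,q10} and {q0,q2,q7}.
On input p, block {q3,q4,q5,q6,q8,q10} splits into {q3,q5,q8,q10} and {q4,q6}.
Stable partition: {q3,q5,q8,q10} | {q1,q11} | {q0,q2,q7} | {q4,q6} — 4 equivalence classes.
The equivalence class containing q1 is {q1,q11}, of size 2.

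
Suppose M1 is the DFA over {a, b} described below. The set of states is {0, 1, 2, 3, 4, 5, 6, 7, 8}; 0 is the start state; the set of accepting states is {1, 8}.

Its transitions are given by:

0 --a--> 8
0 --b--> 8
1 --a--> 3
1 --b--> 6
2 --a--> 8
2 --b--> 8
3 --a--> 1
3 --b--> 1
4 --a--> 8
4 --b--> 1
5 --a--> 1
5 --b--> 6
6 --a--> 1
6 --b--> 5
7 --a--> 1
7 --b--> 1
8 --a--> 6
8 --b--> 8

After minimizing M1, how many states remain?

States {2,4,7} cannot be reached from the start state, so discard them.
P0 = {1,8} | {0,3,5,6}.
On input b, block {1,8} splits into {1} and {8}.
Split {0,3,5,6} by δ(·,a) → {3,5,6} and {0}.
On input b, block {3,5,6} splits into {5,6} and {3}.
No further refinement is possible. Final partition (5 blocks): {1} | {5,6} | {8} | {0} | {3}.

5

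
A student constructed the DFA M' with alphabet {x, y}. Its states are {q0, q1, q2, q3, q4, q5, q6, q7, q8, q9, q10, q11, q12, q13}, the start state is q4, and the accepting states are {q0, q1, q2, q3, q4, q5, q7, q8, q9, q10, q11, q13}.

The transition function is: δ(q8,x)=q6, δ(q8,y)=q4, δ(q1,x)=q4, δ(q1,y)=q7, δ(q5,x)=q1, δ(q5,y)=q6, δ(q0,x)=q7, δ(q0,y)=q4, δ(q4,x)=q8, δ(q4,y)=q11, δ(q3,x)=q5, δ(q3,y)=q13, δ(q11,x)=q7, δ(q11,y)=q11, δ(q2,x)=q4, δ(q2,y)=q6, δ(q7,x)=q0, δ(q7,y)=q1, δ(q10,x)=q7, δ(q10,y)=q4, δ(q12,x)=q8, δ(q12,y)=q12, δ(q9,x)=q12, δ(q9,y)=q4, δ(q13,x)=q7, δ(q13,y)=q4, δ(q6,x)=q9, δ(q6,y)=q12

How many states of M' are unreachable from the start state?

BFS from q4 reaches {q0, q1, q4, q6, q7, q8, q9, q11, q12}; the 5 state(s) q2, q3, q5, q10, q13 are never visited.

5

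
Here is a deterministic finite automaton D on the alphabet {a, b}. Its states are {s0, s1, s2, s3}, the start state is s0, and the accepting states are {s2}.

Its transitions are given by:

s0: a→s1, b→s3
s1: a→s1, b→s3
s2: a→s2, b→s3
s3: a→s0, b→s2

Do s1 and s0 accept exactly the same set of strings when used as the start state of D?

Yes

All states are reachable from the start state.
Initial partition by acceptance: {s2} | {s0,s1,s3}.
On input b, block {s0,s1,s3} splits into {s0,s1} and {s3}.
No further refinement is possible. Final partition (3 blocks): {s2} | {s0,s1} | {s3}.
s1 and s0 lie in the same block of the stable partition, so they are equivalent — no string distinguishes them.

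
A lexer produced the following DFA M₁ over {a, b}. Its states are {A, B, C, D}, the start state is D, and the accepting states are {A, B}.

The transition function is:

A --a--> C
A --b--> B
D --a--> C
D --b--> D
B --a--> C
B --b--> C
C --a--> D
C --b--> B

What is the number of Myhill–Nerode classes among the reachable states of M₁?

3

Reachable states from the start: {B,C,D}. Unreachable: {A} — drop them.
Initial partition by acceptance: {B} | {C,D}.
Split {C,D} by δ(·,b) → {C} and {D}.
Stable partition: {B} | {C} | {D} — 3 equivalence classes.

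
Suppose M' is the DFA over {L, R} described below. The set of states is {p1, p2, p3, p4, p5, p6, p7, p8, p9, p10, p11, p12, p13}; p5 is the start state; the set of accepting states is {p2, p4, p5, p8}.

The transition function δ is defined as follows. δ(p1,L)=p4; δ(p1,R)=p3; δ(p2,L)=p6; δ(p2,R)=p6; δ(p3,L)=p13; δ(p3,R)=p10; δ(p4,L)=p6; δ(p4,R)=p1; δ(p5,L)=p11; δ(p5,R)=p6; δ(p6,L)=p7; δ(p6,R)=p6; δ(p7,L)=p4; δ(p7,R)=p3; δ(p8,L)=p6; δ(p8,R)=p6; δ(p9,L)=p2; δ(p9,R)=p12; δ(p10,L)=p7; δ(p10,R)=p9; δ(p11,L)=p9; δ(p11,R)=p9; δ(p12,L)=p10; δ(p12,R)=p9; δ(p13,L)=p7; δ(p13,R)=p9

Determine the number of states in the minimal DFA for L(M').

10

States {p8} cannot be reached from the start state, so discard them.
Initial partition by acceptance: {p2,p4,p5} | {p1,p3,p6,p7,p9,p10,p11,p12,p13}.
Split {p1,p3,p6,p7,p9,p10,p11,p12,p13} by δ(·,L) → {p3,p6,p10,p11,p12,p13} and {p1,p7,p9}.
On input R, block {p2,p4,p5} splits into {p2,p5} and {p4}.
On input L, block {p3,p6,p10,p11,p12,p13} splits into {p6,p10,p11,p13} and {p3,p12}.
Refine {p6,p10,p11,p13} on symbol R: members go to different blocks, giving {p10,p11,p13} and {p6}.
Refine {p2,p5} on symbol L: members go to different blocks, giving {p2} and {p5}.
Refine {p1,p7,p9} on symbol L: members go to different blocks, giving {p1,p7} and {p9}.
On input L, block {p10,p11,p13} splits into {p10,p13} and {p11}.
Split {p3,p12} by δ(·,R) → {p3} and {p12}.
Stable partition: {p2} | {p10,p13} | {p1,p7} | {p4} | {p3} | {p6} | {p5} | {p9} | {p11} | {p12} — 10 equivalence classes.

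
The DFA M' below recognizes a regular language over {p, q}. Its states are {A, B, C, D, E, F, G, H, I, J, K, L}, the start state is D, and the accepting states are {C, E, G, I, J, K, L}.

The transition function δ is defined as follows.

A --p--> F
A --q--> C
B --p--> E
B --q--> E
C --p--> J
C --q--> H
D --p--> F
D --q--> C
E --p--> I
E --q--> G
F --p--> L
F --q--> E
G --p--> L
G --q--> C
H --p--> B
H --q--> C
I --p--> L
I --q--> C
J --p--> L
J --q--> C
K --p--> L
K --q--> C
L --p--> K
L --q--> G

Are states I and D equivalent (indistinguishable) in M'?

No

States {A} cannot be reached from the start state, so discard them.
Start with accepting vs non-accepting: {C,E,G,I,J,K,L} | {B,D,F,H}.
Split {C,E,G,I,J,K,L} by δ(·,q) → {E,G,I,J,K,L} and {C}.
Refine {E,G,I,J,K,L} on symbol q: members go to different blocks, giving {G,I,J,K} and {E,L}.
On input p, block {B,D,F,H} splits into {B,F} and {D,H}.
Stable partition: {G,I,J,K} | {B,F} | {C} | {E,L} | {D,H} — 5 equivalence classes.
I and D end up in different blocks, so they are distinguishable. For instance, the string 'ε' is accepted from only I.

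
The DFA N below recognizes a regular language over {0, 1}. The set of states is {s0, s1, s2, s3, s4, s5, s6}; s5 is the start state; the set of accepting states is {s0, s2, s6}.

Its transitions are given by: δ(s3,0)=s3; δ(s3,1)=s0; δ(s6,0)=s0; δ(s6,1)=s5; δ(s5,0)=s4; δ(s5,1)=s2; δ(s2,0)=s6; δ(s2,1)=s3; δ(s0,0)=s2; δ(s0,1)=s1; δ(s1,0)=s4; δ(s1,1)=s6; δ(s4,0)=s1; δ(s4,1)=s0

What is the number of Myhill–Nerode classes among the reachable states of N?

2

Every state is reachable, so we keep all 7.
Initial partition by acceptance: {s0,s2,s6} | {s1,s3,s4,s5}.
The partition is now stable with 2 blocks: {s0,s2,s6} | {s1,s3,s4,s5}.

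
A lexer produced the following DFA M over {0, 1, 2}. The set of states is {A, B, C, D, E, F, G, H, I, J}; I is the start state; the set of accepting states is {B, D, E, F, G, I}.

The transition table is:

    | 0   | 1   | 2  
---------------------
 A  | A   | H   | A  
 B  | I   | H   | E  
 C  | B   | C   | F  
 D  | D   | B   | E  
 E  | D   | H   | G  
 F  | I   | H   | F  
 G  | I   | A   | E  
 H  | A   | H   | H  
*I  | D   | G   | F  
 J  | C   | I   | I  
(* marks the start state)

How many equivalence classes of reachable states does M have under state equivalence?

3

First remove the unreachable states {C,J}; 8 states remain.
Start with accepting vs non-accepting: {B,D,E,F,G,I} | {A,H}.
Split {B,D,E,F,G,I} by δ(·,1) → {B,E,F,G} and {D,I}.
No further refinement is possible. Final partition (3 blocks): {B,E,F,G} | {A,H} | {D,I}.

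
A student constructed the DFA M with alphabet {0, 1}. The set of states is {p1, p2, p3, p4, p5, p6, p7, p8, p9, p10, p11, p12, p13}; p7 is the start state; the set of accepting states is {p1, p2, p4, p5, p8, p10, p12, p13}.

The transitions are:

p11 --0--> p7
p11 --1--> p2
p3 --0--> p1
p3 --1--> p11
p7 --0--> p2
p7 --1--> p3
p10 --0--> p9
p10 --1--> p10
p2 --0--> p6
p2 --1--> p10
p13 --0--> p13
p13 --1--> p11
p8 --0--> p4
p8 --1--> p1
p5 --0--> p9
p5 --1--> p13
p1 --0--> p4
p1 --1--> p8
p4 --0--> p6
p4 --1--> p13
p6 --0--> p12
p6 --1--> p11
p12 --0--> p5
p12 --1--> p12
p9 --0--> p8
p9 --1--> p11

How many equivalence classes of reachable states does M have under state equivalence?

All states are reachable from the start state.
Start with accepting vs non-accepting: {p1,p2,p4,p5,p8,p10,p12,p13} | {p3,p6,p7,p9,p11}.
On input 0, block {p1,p2,p4,p5,p8,p10,p12,p13} splits into {p1,p8,p12,p13} and {p2,p4,p5,p10}.
On input 0, block {p1,p8,p12,p13} splits into {p1,p8,p12} and {p13}.
Refine {p3,p6,p7,p9,p11} on symbol 0: members go to different blocks, giving {p3,p6,p9} and {p7} and {p11}.
Split {p2,p4,p5,p10} by δ(·,1) → {p2,p10} and {p4,p5}.
The partition is now stable with 7 blocks: {p1,p8,p12} | {p3,p6,p9} | {p2,p10} | {p13} | {p7} | {p11} | {p4,p5}.

7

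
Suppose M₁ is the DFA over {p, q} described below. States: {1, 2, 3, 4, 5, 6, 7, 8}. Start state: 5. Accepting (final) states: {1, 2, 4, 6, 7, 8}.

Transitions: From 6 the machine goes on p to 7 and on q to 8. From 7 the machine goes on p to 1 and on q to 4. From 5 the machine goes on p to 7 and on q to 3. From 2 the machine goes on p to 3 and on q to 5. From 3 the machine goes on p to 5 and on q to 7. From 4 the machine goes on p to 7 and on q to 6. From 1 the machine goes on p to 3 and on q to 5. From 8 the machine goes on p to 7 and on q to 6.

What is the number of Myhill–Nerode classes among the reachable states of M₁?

5

First remove the unreachable states {2}; 7 states remain.
Start with accepting vs non-accepting: {1,4,6,7,8} | {3,5}.
Split {1,4,6,7,8} by δ(·,p) → {4,6,7,8} and {1}.
Split {4,6,7,8} by δ(·,p) → {4,6,8} and {7}.
On input p, block {3,5} splits into {3} and {5}.
Stable partition: {4,6,8} | {3} | {1} | {7} | {5} — 5 equivalence classes.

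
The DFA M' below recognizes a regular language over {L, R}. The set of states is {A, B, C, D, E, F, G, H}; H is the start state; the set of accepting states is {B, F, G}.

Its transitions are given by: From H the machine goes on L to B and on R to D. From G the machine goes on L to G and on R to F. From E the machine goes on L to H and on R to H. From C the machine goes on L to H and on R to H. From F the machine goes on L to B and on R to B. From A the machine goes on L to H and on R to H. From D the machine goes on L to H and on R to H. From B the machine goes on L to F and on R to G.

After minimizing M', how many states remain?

States {A,C,E} cannot be reached from the start state, so discard them.
Initial partition by acceptance: {B,F,G} | {D,H}.
Refine {D,H} on symbol L: members go to different blocks, giving {D} and {H}.
The partition is now stable with 3 blocks: {B,F,G} | {D} | {H}.

3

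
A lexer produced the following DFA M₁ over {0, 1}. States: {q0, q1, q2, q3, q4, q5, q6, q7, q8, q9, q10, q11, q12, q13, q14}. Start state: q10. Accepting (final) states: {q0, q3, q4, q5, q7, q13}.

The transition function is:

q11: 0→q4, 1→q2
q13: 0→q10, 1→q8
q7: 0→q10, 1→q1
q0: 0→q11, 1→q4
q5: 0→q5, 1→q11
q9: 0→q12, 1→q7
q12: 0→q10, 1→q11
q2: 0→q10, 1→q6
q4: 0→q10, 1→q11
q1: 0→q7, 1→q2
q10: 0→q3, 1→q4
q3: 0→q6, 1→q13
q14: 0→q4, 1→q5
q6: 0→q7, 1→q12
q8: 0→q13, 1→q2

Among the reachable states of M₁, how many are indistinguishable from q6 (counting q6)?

4

Reachable states from the start: {q1,q2,q3,q4,q6,q7,q8,q10,q11,q12,q13}. Unreachable: {q0,q5,q9,q14} — drop them.
P0 = {q3,q4,q7,q13} | {q1,q2,q6,q8,q10,q11,q12}.
On input 1, block {q3,q4,q7,q13} splits into {q4,q7,q13} and {q3}.
On input 0, block {q1,q2,q6,q8,q10,q11,q12} splits into {q1,q6,q8,q11} and {q2,q12} and {q10}.
Stable partition: {q4,q7,q13} | {q1,q6,q8,q11} | {q3} | {q2,q12} | {q10} — 5 equivalence classes.
State q6 belongs to the block {q1,q6,q8,q11}, which has 4 states.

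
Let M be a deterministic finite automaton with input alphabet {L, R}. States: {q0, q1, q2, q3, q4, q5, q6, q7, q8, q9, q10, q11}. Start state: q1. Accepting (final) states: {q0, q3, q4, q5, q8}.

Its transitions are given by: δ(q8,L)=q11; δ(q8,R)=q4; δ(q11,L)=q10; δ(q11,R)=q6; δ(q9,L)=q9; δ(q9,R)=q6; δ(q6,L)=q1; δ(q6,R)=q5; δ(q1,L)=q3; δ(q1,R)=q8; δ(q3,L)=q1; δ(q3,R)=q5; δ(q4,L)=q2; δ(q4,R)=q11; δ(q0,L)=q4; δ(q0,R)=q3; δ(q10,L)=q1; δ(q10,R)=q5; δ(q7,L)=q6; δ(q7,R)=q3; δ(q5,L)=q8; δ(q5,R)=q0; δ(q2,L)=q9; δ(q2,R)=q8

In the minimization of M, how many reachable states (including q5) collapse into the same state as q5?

First remove the unreachable states {q7}; 11 states remain.
Initial partition by acceptance: {q0,q3,q4,q5,q8} | {q1,q2,q6,q9,q10,q11}.
On input L, block {q0,q3,q4,q5,q8} splits into {q3,q4,q8} and {q0,q5}.
On input R, block {q3,q4,q8} splits into {q3} and {q4} and {q8}.
Split {q1,q2,q6,q9,q10,q11} by δ(·,L) → {q2,q6,q9,q10,q11} and {q1}.
Refine {q2,q6,q9,q10,q11} on symbol L: members go to different blocks, giving {q2,q9,q11} and {q6,q10}.
On input L, block {q2,q9,q11} splits into {q2,q9} and {q11}.
On input R, block {q2,q9} splits into {q2} and {q9}.
On input L, block {q0,q5} splits into {q0} and {q5}.
The partition is now stable with 10 blocks: {q3} | {q2} | {q0} | {q4} | {q8} | {q1} | {q6,q10} | {q11} | {q9} | {q5}.
The equivalence class containing q5 is {q5}, of size 1.

1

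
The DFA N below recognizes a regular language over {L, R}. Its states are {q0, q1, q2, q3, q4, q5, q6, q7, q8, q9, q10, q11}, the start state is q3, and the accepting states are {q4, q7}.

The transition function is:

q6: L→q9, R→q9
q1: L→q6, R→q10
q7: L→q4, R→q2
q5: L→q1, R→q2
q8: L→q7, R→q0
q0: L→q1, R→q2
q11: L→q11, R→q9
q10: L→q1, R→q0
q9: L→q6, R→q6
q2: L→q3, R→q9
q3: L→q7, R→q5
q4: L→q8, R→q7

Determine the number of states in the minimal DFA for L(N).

8

Reachable states from the start: {q0,q1,q2,q3,q4,q5,q6,q7,q8,q9,q10}. Unreachable: {q11} — drop them.
Initial partition by acceptance: {q4,q7} | {q0,q1,q2,q3,q5,q6,q8,q9,q10}.
On input L, block {q4,q7} splits into {q4} and {q7}.
Refine {q0,q1,q2,q3,q5,q6,q8,q9,q10} on symbol L: members go to different blocks, giving {q0,q1,q2,q5,q6,q9,q10} and {q3,q8}.
Split {q0,q1,q2,q5,q6,q9,q10} by δ(·,L) → {q0,q1,q5,q6,q9,q10} and {q2}.
On input R, block {q0,q1,q5,q6,q9,q10} splits into {q1,q6,q9,q10} and {q0,q5}.
Refine {q1,q6,q9,q10} on symbol R: members go to different blocks, giving {q1,q6,q9} and {q10}.
Refine {q1,q6,q9} on symbol R: members go to different blocks, giving {q6,q9} and {q1}.
The partition is now stable with 8 blocks: {q4} | {q6,q9} | {q7} | {q3,q8} | {q2} | {q0,q5} | {q10} | {q1}.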